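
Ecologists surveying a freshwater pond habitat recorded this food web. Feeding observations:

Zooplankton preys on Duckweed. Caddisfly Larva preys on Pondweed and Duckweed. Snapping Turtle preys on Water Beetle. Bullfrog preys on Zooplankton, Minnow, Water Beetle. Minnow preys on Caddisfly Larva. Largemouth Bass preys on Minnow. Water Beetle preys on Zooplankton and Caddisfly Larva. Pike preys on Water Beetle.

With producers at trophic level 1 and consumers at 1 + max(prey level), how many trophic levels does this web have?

4

Producers (level 1): Duckweed, Pondweed.
Duckweed → Zooplankton → Water Beetle → Bullfrog gives Bullfrog level 4.
No species has a prey at level 4, so no species reaches level 5.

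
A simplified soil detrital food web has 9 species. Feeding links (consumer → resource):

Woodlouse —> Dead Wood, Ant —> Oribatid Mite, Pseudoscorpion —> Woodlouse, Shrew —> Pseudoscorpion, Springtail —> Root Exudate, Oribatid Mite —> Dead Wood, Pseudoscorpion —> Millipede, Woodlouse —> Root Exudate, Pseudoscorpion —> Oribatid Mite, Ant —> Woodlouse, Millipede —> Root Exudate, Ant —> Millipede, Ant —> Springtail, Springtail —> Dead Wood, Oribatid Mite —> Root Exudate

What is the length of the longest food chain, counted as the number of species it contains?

One longest chain: Root Exudate → Oribatid Mite → Pseudoscorpion → Shrew.
It has 4 species and 3 links.

4 species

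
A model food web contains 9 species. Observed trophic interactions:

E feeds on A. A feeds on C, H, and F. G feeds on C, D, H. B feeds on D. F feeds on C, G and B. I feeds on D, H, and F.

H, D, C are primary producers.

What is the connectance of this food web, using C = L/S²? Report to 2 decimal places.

C = 0.17

The web has S = 9 species and L = 14 feeding links.
C = L / S² = 14 / 81 = 0.1728 ≈ 0.17.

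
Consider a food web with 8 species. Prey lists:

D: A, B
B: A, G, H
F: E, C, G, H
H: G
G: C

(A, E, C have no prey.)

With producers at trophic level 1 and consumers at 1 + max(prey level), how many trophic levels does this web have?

5

Producers (level 1): A, E, C.
C → G → H → B → D gives D level 5.
No species has a prey at level 5, so no species reaches level 6.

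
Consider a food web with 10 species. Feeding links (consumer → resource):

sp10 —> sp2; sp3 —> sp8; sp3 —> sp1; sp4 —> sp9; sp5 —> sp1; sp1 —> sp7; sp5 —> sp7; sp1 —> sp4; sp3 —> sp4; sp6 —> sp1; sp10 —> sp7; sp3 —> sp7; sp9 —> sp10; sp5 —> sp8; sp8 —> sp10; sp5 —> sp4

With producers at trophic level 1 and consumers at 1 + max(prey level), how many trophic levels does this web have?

6

Producers (level 1): sp2, sp7.
sp2 → sp10 → sp9 → sp4 → sp1 → sp3 gives sp3 level 6.
No species has a prey at level 6, so no species reaches level 7.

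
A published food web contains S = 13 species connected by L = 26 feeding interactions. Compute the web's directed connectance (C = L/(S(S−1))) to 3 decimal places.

The web has S = 13 species and L = 26 feeding links.
C = L / (S(S−1)) = 26 / 156 = 0.1667 ≈ 0.167.

C = 0.167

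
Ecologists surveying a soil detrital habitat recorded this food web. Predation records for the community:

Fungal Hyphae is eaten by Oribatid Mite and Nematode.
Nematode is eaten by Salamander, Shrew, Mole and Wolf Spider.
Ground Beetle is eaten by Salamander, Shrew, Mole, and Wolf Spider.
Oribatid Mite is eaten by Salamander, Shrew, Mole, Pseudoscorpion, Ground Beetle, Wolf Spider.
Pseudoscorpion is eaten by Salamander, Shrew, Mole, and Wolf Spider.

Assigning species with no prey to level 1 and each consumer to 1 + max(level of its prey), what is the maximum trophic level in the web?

Basal resources (level 1): Fungal Hyphae.
Fungal Hyphae → Oribatid Mite → Ground Beetle → Wolf Spider gives Wolf Spider level 4.
No species has a prey at level 4, so no species reaches level 5.

4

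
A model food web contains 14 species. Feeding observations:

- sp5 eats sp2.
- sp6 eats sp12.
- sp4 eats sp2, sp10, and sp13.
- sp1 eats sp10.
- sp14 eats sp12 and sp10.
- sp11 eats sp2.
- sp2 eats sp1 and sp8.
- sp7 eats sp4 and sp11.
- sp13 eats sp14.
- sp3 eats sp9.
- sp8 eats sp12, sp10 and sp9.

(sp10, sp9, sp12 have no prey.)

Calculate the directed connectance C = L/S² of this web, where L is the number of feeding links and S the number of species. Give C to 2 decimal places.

The web has S = 14 species and L = 18 feeding links.
C = L / S² = 18 / 196 = 0.0918 ≈ 0.09.

C = 0.09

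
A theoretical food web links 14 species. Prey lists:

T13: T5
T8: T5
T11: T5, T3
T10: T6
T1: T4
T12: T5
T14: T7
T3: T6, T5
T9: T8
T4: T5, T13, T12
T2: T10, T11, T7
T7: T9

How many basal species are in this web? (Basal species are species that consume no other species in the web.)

Basal species (no prey listed): T6, T5.
Count: 2.

2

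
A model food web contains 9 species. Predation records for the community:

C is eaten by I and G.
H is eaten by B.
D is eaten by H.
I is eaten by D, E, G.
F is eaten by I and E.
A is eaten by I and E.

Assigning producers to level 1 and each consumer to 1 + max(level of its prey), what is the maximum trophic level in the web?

Producers (level 1): C, A, F.
C → I → D → H → B gives B level 5.
No species has a prey at level 5, so no species reaches level 6.

5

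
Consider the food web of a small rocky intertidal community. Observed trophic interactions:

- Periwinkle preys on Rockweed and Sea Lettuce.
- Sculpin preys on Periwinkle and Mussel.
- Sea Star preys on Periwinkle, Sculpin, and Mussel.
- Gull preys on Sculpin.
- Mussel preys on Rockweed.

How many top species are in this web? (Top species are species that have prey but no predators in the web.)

Top species (has prey, but nothing eats it): Gull, Sea Star.
Count: 2.

2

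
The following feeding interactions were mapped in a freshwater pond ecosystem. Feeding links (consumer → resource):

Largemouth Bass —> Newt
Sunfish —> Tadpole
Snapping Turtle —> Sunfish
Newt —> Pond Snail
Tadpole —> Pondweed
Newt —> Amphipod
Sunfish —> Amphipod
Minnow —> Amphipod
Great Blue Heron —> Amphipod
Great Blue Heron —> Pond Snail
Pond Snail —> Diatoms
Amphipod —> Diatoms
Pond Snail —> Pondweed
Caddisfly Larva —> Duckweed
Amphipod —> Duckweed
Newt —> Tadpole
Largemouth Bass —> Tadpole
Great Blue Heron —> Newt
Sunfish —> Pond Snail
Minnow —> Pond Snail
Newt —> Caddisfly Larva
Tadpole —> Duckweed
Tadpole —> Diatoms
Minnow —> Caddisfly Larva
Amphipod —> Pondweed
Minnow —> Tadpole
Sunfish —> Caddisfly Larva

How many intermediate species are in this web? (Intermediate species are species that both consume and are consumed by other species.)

6

Intermediate species (has both prey and predators): Tadpole, Pond Snail, Amphipod, Caddisfly Larva, Newt, Sunfish.
Count: 6.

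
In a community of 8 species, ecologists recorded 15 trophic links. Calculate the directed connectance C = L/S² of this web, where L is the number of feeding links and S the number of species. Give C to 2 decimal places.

C = 0.23

The web has S = 8 species and L = 15 feeding links.
C = L / S² = 15 / 64 = 0.2344 ≈ 0.23.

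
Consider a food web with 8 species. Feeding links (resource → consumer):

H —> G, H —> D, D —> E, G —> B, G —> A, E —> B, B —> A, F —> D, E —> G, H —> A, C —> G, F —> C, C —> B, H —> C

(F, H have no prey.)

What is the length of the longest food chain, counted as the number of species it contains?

6 species

One longest chain: F → D → E → G → B → A.
It has 6 species and 5 links.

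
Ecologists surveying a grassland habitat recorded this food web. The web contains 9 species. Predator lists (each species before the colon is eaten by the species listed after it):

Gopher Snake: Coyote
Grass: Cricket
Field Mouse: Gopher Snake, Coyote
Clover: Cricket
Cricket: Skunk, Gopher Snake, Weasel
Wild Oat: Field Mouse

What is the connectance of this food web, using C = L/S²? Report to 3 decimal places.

C = 0.111

The web has S = 9 species and L = 9 feeding links.
C = L / S² = 9 / 81 = 0.1111 ≈ 0.111.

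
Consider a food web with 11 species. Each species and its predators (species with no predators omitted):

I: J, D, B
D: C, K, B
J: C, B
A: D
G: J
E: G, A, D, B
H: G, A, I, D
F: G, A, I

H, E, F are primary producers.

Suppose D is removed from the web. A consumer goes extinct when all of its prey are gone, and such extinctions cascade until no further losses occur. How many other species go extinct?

Remove D.
Round 1: K (all prey gone) → extinct.
No further losses. Total secondary extinctions: 1.

1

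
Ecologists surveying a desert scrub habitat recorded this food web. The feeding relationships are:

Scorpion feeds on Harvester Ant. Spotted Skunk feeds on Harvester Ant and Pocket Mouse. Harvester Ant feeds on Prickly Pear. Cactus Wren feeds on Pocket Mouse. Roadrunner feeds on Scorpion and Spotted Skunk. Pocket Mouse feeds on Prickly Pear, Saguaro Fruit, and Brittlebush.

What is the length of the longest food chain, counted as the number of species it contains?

4 species

One longest chain: Prickly Pear → Harvester Ant → Scorpion → Roadrunner.
It has 4 species and 3 links.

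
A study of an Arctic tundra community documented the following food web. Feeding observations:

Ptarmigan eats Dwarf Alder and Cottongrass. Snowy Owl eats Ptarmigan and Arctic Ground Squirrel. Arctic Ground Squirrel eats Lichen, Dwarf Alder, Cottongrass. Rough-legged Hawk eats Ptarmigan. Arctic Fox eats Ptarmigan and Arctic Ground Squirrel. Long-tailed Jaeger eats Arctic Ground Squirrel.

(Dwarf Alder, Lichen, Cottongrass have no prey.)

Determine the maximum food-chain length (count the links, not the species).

One longest chain: Dwarf Alder → Arctic Ground Squirrel → Arctic Fox.
It has 3 species and 2 links.

2 links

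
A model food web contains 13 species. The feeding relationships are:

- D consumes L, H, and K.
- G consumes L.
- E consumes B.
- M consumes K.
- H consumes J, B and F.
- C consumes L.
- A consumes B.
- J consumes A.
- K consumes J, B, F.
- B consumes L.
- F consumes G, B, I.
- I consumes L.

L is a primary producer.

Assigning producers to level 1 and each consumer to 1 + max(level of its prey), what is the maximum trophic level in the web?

6

Producers (level 1): L.
L → B → A → J → H → D gives D level 6.
No species has a prey at level 6, so no species reaches level 7.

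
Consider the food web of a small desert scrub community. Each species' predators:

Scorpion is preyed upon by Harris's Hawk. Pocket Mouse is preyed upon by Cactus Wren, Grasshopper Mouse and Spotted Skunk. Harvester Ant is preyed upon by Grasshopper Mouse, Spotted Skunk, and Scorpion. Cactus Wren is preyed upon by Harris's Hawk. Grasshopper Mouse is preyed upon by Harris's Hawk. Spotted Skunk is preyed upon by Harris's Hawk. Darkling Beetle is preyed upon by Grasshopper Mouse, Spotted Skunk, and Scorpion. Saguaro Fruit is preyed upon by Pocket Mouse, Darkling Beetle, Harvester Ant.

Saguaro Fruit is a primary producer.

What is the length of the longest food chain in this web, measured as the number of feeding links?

One longest chain: Saguaro Fruit → Pocket Mouse → Grasshopper Mouse → Harris's Hawk.
It has 4 species and 3 links.

3 links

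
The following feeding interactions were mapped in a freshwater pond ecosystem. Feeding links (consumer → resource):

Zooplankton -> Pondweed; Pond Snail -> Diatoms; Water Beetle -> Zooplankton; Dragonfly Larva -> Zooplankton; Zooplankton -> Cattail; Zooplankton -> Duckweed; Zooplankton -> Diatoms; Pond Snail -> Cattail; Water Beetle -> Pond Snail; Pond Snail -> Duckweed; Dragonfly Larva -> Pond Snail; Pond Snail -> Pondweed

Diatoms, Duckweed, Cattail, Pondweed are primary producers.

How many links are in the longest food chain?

2 links

One longest chain: Diatoms → Pond Snail → Water Beetle.
It has 3 species and 2 links.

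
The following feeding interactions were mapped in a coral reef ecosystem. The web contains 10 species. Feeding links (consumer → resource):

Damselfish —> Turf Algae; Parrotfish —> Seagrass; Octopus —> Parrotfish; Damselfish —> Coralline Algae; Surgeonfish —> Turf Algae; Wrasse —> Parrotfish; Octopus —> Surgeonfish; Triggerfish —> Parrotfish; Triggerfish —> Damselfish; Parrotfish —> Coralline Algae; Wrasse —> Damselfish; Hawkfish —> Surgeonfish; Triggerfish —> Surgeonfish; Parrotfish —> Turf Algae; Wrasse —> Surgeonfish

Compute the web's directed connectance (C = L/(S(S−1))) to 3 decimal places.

C = 0.167

The web has S = 10 species and L = 15 feeding links.
C = L / (S(S−1)) = 15 / 90 = 0.1667 ≈ 0.167.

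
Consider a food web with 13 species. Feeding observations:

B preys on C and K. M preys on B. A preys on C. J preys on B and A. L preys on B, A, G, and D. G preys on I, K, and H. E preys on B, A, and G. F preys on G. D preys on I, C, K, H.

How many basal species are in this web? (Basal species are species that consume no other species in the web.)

4

Basal species (no prey listed): C, K, H, I.
Count: 4.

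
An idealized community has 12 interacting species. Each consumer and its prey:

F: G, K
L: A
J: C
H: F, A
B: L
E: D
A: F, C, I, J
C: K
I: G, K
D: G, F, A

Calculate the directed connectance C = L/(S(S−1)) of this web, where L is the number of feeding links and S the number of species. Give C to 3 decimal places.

The web has S = 12 species and L = 18 feeding links.
C = L / (S(S−1)) = 18 / 132 = 0.1364 ≈ 0.136.

C = 0.136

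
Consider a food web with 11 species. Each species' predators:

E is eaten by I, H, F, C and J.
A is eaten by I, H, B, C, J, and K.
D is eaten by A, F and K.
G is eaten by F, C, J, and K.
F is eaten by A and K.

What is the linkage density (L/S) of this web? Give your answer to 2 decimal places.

There are L = 20 links among S = 11 species.
L/S = 20/11 = 1.8182 ≈ 1.82.

L/S = 1.82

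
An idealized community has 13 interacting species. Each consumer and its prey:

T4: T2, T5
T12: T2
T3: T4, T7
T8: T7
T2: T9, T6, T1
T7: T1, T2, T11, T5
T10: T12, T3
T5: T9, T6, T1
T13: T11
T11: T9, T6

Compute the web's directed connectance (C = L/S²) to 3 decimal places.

C = 0.124

The web has S = 13 species and L = 21 feeding links.
C = L / S² = 21 / 169 = 0.1243 ≈ 0.124.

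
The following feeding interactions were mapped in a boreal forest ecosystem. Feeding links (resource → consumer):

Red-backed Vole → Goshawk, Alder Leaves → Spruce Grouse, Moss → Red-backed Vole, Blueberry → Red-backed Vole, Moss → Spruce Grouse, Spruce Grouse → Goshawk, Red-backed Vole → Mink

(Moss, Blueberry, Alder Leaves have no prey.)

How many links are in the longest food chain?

One longest chain: Moss → Spruce Grouse → Goshawk.
It has 3 species and 2 links.

2 links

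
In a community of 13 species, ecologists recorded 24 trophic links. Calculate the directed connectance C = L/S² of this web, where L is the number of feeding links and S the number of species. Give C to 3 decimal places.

The web has S = 13 species and L = 24 feeding links.
C = L / S² = 24 / 169 = 0.1420 ≈ 0.142.

C = 0.142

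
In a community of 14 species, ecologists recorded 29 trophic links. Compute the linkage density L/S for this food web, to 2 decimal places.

There are L = 29 links among S = 14 species.
L/S = 29/14 = 2.0714 ≈ 2.07.

L/S = 2.07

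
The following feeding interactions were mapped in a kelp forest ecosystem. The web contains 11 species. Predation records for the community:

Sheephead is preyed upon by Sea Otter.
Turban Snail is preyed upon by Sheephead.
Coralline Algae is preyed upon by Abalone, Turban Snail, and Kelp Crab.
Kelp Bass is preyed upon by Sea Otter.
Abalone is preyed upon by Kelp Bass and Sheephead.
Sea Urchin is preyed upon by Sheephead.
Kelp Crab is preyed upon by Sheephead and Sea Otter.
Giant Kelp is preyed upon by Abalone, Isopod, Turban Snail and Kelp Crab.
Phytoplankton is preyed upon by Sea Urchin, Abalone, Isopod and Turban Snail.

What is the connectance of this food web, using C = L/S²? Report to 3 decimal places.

C = 0.157

The web has S = 11 species and L = 19 feeding links.
C = L / S² = 19 / 121 = 0.1570 ≈ 0.157.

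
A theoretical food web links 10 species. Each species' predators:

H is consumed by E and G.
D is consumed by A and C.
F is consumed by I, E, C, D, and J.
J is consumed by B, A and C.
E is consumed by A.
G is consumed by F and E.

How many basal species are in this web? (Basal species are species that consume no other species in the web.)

Basal species (no prey listed): H.
Count: 1.

1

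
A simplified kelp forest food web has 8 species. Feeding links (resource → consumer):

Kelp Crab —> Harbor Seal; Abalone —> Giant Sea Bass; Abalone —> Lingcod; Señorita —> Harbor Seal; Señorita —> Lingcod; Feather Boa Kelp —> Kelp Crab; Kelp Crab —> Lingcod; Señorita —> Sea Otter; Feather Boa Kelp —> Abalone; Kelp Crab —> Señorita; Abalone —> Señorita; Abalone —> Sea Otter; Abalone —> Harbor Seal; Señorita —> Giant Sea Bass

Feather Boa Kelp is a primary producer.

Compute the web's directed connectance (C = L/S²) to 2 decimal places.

C = 0.22

The web has S = 8 species and L = 14 feeding links.
C = L / S² = 14 / 64 = 0.2188 ≈ 0.22.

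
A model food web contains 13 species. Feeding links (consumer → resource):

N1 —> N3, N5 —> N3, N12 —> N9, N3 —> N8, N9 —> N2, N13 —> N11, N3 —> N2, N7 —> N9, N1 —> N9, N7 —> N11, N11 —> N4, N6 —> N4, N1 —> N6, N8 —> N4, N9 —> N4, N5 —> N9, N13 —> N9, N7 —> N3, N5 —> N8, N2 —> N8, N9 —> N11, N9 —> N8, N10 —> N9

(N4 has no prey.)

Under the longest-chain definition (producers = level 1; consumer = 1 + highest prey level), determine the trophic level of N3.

N4 is a producer → level 1.
N8 eats N4 → level 2.
N2 eats N8 → level 3.
N3 eats N2 (level 3); other prey at levels: N8 2 → level 4.

Trophic level 4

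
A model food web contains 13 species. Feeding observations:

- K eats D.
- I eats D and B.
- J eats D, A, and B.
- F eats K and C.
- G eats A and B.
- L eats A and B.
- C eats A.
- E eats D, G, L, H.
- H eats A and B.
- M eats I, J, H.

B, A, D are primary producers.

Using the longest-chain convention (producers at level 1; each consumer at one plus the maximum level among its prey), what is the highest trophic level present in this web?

3

Producers (level 1): B, A, D.
B → L → E gives E level 3.
No species has a prey at level 3, so no species reaches level 4.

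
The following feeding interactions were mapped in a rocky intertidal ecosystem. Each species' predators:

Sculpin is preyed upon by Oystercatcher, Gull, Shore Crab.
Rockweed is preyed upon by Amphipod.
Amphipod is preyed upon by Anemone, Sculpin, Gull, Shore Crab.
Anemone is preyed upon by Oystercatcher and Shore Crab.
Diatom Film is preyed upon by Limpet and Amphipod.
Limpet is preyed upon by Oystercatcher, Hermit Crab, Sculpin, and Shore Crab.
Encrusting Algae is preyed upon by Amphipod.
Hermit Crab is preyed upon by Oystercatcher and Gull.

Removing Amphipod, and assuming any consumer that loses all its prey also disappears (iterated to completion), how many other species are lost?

Remove Amphipod.
Round 1: Anemone (all prey gone) → extinct.
No further losses. Total secondary extinctions: 1.

1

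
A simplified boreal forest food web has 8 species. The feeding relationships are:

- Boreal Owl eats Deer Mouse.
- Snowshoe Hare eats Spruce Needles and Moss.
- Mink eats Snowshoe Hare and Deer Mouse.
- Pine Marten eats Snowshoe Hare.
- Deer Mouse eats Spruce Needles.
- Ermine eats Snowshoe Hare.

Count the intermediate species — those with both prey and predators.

Intermediate species (has both prey and predators): Snowshoe Hare, Deer Mouse.
Count: 2.

2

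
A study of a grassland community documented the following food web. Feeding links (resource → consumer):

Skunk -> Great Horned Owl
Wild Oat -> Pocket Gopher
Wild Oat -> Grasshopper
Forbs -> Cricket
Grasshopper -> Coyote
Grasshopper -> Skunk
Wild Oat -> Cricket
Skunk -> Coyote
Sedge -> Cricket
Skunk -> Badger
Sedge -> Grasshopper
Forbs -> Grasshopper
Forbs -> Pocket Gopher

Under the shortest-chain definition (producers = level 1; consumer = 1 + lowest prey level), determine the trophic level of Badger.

Trophic level 4

Sedge is a producer → level 1.
Grasshopper eats Sedge → level 2.
Skunk eats Grasshopper → level 3.
Badger eats Skunk → level 4.
No prey of Badger is below level 3, so 4 is the minimum.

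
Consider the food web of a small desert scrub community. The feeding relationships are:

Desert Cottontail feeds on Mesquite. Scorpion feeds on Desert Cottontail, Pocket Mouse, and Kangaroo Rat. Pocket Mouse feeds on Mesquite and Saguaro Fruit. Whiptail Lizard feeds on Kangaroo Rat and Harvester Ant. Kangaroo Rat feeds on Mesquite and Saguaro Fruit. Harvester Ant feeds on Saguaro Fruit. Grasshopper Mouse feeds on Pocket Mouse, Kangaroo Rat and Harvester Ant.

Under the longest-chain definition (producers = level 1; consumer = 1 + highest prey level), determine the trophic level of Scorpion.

Mesquite is a producer → level 1.
Desert Cottontail eats Mesquite → level 2.
Scorpion eats Desert Cottontail (level 2); other prey at levels: Pocket Mouse 2, Kangaroo Rat 2 → level 3.

Trophic level 3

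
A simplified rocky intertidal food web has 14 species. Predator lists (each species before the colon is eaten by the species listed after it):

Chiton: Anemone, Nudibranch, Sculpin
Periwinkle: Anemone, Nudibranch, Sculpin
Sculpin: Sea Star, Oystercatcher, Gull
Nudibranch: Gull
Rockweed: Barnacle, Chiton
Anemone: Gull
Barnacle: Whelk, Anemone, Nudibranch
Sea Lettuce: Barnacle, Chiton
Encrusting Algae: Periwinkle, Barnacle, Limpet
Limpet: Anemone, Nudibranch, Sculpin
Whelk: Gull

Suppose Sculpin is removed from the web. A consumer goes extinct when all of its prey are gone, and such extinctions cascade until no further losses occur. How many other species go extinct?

2

Remove Sculpin.
Round 1: Sea Star (all prey gone), Oystercatcher (all prey gone) → extinct.
No further losses. Total secondary extinctions: 2.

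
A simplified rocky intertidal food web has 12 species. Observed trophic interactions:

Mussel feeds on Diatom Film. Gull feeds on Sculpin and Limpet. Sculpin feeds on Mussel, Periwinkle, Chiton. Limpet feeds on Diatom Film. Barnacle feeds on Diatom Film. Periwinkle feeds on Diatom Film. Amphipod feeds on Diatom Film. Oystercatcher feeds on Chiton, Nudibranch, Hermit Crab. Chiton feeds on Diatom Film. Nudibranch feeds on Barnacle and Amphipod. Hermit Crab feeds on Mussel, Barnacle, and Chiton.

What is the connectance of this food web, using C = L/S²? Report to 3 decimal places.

The web has S = 12 species and L = 19 feeding links.
C = L / S² = 19 / 144 = 0.1319 ≈ 0.132.

C = 0.132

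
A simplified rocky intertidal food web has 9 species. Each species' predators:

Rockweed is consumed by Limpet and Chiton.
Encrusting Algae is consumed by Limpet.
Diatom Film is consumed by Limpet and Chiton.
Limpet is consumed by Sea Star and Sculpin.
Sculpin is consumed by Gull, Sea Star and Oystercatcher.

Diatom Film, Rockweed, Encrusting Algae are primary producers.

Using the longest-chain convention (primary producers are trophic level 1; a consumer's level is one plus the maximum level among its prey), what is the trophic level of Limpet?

Trophic level 2

Diatom Film is a producer → level 1.
Limpet eats Diatom Film (level 1); other prey at levels: Rockweed 1, Encrusting Algae 1 → level 2.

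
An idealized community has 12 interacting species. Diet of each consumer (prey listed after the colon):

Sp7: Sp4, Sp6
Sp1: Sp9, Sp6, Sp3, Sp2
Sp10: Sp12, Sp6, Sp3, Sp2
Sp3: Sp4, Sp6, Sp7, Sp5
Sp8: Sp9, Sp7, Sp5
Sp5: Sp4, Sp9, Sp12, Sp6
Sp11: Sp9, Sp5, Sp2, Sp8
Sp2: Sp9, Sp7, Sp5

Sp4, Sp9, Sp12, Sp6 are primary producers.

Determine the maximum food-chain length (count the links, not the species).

One longest chain: Sp4 → Sp7 → Sp3 → Sp1.
It has 4 species and 3 links.

3 links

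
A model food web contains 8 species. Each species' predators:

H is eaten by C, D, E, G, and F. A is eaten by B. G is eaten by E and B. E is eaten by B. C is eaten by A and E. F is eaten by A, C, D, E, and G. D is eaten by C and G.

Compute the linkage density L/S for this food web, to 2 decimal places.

There are L = 18 links among S = 8 species.
L/S = 18/8 = 2.2500 ≈ 2.25.

L/S = 2.25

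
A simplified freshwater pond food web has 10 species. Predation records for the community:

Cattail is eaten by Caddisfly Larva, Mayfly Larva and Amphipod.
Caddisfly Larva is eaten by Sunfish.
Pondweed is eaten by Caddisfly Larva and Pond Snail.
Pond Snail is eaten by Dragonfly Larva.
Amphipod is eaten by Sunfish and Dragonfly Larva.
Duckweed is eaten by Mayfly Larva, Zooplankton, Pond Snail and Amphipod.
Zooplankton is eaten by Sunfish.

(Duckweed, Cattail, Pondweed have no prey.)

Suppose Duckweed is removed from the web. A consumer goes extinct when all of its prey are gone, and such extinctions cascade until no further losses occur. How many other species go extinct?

1

Remove Duckweed.
Round 1: Zooplankton (all prey gone) → extinct.
No further losses. Total secondary extinctions: 1.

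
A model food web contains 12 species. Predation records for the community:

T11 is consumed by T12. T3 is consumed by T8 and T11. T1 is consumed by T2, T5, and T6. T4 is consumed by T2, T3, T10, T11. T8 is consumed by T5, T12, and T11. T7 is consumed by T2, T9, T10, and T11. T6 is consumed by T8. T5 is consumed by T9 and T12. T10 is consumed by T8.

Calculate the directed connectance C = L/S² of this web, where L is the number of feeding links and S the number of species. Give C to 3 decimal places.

The web has S = 12 species and L = 21 feeding links.
C = L / S² = 21 / 144 = 0.1458 ≈ 0.146.

C = 0.146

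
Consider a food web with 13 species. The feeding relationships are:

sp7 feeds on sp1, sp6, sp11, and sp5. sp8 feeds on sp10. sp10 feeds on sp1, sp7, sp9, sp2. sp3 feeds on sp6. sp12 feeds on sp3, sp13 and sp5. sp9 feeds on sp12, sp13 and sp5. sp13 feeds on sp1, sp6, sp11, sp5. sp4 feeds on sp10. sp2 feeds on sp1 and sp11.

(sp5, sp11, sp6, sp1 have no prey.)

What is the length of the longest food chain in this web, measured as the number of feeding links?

5 links

One longest chain: sp5 → sp13 → sp12 → sp9 → sp10 → sp8.
It has 6 species and 5 links.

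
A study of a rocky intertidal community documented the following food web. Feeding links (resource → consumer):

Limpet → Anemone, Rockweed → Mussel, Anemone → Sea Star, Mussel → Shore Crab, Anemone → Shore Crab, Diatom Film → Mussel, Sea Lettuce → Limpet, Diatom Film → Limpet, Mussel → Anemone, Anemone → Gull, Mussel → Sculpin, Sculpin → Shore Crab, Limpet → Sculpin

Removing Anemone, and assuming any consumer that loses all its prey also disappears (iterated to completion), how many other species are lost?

2

Remove Anemone.
Round 1: Sea Star (all prey gone), Gull (all prey gone) → extinct.
No further losses. Total secondary extinctions: 2.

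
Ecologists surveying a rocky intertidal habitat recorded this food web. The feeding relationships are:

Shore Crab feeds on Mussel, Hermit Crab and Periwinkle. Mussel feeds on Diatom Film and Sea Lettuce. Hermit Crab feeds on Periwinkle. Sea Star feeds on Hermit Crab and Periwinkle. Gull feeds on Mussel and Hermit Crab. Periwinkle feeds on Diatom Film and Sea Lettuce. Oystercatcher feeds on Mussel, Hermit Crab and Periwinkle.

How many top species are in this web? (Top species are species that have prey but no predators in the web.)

Top species (has prey, but nothing eats it): Sea Star, Gull, Shore Crab, Oystercatcher.
Count: 4.

4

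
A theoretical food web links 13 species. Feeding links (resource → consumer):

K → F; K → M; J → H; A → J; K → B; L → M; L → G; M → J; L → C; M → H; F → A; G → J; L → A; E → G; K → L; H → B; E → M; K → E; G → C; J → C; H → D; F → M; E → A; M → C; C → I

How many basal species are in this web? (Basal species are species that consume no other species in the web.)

Basal species (no prey listed): K.
Count: 1.

1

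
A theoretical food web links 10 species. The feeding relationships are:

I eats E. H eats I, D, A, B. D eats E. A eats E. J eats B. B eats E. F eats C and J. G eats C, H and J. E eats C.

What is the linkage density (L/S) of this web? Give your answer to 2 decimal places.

L/S = 1.50

There are L = 15 links among S = 10 species.
L/S = 15/10 = 1.5000 ≈ 1.50.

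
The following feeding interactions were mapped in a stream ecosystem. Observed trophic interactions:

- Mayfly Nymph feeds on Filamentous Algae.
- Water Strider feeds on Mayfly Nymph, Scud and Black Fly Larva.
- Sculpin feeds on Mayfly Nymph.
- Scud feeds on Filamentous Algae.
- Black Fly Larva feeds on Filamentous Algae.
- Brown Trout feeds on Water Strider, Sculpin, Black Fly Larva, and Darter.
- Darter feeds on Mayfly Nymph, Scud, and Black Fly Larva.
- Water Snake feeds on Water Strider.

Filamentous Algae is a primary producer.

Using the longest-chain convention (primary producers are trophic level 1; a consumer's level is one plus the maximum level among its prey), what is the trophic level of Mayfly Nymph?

Trophic level 2

Filamentous Algae is a producer → level 1.
Mayfly Nymph eats Filamentous Algae → level 2.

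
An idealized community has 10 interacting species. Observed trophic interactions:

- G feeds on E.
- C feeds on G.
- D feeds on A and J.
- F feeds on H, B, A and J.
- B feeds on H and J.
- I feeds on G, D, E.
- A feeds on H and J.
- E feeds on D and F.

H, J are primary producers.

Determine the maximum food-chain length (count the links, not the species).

5 links

One longest chain: H → A → D → E → G → C.
It has 6 species and 5 links.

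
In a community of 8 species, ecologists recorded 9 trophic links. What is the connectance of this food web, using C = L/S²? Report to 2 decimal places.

The web has S = 8 species and L = 9 feeding links.
C = L / S² = 9 / 64 = 0.1406 ≈ 0.14.

C = 0.14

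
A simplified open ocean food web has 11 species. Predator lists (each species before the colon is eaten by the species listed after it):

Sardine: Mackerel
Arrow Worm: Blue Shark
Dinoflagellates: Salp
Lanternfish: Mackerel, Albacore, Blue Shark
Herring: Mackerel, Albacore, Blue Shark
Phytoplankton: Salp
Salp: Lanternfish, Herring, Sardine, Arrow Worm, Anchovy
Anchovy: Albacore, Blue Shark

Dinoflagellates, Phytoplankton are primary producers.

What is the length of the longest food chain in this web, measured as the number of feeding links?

One longest chain: Dinoflagellates → Salp → Lanternfish → Mackerel.
It has 4 species and 3 links.

3 links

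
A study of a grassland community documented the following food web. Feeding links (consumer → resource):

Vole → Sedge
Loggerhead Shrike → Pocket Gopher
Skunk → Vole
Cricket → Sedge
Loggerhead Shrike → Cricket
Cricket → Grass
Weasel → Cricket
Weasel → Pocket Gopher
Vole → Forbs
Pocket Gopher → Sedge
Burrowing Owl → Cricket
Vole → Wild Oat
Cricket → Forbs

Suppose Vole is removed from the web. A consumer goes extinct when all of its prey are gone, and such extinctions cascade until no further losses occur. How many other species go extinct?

Remove Vole.
Round 1: Skunk (all prey gone) → extinct.
No further losses. Total secondary extinctions: 1.

1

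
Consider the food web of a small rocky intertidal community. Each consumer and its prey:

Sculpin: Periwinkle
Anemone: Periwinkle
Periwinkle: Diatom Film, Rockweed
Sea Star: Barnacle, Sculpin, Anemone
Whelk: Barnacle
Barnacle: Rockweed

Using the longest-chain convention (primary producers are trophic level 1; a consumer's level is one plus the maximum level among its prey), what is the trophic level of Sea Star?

Diatom Film is a producer → level 1.
Periwinkle eats Diatom Film (level 1); other prey at levels: Rockweed 1 → level 2.
Sculpin eats Periwinkle → level 3.
Sea Star eats Sculpin (level 3); other prey at levels: Barnacle 2, Anemone 3 → level 4.

Trophic level 4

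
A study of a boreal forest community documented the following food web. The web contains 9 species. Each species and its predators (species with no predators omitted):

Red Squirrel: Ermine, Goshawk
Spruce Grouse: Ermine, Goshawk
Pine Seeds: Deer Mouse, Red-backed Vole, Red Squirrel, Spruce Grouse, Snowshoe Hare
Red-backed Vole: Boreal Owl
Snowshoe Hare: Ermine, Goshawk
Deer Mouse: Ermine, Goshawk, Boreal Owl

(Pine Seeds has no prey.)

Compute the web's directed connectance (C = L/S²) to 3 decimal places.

The web has S = 9 species and L = 15 feeding links.
C = L / S² = 15 / 81 = 0.1852 ≈ 0.185.

C = 0.185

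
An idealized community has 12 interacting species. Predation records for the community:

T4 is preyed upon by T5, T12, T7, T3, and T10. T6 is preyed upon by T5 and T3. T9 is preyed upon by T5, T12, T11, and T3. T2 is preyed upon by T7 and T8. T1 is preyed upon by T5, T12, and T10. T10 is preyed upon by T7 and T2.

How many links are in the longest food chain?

3 links

One longest chain: T1 → T10 → T2 → T7.
It has 4 species and 3 links.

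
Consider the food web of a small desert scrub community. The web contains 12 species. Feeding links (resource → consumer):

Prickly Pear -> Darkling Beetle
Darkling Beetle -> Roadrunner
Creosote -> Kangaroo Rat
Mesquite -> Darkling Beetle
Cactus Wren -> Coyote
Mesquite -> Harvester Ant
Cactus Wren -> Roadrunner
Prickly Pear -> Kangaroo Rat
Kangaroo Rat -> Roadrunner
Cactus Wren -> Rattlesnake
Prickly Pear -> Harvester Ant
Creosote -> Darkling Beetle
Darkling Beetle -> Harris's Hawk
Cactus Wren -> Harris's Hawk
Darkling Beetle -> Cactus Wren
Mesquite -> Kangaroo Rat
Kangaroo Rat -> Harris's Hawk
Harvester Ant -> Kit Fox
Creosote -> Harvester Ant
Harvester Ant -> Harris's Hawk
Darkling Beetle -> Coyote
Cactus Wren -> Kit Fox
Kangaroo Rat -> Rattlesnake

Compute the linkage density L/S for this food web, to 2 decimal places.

L/S = 1.92

There are L = 23 links among S = 12 species.
L/S = 23/12 = 1.9167 ≈ 1.92.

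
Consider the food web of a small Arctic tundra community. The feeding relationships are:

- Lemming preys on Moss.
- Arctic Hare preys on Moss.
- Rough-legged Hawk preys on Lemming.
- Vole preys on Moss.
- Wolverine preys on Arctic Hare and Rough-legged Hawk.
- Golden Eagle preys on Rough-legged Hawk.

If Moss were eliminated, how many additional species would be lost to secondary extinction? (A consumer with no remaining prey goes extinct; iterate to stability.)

Remove Moss.
Round 1: Arctic Hare (all prey gone), Vole (all prey gone), Lemming (all prey gone) → extinct.
Round 2: Rough-legged Hawk (all prey gone) → extinct.
Round 3: Wolverine (all prey gone), Golden Eagle (all prey gone) → extinct.
No further losses. Total secondary extinctions: 6.

6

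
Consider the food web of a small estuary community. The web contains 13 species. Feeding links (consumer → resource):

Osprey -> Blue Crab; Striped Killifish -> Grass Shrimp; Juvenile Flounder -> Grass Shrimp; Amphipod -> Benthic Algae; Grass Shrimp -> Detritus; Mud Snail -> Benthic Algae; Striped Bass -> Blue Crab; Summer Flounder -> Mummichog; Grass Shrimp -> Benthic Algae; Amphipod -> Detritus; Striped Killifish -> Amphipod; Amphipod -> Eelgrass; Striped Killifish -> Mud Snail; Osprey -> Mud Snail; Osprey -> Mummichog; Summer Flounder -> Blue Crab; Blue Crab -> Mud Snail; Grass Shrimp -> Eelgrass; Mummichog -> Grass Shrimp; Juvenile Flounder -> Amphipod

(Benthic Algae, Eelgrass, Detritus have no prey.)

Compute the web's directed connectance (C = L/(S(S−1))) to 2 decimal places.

C = 0.13

The web has S = 13 species and L = 20 feeding links.
C = L / (S(S−1)) = 20 / 156 = 0.1282 ≈ 0.13.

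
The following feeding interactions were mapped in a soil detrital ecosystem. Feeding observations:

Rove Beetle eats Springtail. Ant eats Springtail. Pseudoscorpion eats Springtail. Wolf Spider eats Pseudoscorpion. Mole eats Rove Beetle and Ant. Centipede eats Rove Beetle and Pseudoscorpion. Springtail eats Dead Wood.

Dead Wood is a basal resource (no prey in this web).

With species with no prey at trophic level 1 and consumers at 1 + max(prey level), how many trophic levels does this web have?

Basal resources (level 1): Dead Wood.
Dead Wood → Springtail → Pseudoscorpion → Wolf Spider gives Wolf Spider level 4.
No species has a prey at level 4, so no species reaches level 5.

4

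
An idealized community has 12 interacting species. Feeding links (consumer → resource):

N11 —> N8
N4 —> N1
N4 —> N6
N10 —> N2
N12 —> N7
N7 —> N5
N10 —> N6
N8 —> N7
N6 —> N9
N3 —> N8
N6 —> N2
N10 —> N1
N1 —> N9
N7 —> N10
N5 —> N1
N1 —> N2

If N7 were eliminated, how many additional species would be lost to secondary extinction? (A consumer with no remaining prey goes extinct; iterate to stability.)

4

Remove N7.
Round 1: N8 (all prey gone), N12 (all prey gone) → extinct.
Round 2: N11 (all prey gone), N3 (all prey gone) → extinct.
No further losses. Total secondary extinctions: 4.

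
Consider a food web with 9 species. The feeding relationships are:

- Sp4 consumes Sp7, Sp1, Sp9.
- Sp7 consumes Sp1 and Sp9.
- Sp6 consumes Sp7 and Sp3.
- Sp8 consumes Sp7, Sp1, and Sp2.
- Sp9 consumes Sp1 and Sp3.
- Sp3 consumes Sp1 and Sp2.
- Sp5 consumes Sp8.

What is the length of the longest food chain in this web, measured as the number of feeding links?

One longest chain: Sp2 → Sp3 → Sp9 → Sp7 → Sp8 → Sp5.
It has 6 species and 5 links.

5 links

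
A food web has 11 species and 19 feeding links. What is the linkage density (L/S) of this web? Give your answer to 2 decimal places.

There are L = 19 links among S = 11 species.
L/S = 19/11 = 1.7273 ≈ 1.73.

L/S = 1.73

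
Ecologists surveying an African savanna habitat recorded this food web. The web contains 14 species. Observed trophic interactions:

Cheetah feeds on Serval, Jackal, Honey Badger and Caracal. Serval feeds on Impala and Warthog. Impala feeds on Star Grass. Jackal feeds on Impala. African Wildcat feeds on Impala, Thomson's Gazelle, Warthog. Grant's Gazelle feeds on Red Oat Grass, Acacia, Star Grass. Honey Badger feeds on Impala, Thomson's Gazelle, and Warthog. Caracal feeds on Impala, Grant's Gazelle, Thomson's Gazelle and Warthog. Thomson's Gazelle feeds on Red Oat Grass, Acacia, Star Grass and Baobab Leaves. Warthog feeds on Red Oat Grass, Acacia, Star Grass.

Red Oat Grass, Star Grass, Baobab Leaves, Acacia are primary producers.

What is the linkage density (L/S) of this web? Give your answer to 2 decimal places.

There are L = 28 links among S = 14 species.
L/S = 28/14 = 2.0000 ≈ 2.00.

L/S = 2.00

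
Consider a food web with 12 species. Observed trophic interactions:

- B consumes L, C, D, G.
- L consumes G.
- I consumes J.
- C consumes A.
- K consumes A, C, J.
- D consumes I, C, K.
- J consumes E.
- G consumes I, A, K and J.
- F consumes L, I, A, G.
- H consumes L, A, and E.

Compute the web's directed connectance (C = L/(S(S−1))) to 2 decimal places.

The web has S = 12 species and L = 25 feeding links.
C = L / (S(S−1)) = 25 / 132 = 0.1894 ≈ 0.19.

C = 0.19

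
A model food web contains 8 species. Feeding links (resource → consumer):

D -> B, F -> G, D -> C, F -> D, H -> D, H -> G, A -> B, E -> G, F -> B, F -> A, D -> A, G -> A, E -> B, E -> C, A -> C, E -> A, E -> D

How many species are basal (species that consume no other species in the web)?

Basal species (no prey listed): E, H, F.
Count: 3.

3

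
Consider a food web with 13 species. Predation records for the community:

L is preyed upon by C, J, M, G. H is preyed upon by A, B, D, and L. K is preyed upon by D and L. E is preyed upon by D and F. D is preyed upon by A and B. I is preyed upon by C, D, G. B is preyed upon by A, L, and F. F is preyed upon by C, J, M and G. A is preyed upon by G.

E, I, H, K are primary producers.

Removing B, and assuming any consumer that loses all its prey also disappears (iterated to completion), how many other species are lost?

Remove B.
Every predator of it retains at least one other prey: F still has E; L still has H, K; A still has H, D.
No consumer loses all prey, so no secondary extinctions occur.

0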